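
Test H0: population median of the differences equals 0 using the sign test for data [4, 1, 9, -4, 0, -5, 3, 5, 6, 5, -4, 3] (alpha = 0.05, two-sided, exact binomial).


Step 1: Discard zero differences. Original n = 12; n_eff = number of nonzero differences = 11.
Nonzero differences (with sign): +4, +1, +9, -4, -5, +3, +5, +6, +5, -4, +3
Step 2: Count signs: positive = 8, negative = 3.
Step 3: Under H0: P(positive) = 0.5, so the number of positives S ~ Bin(11, 0.5).
Step 4: Two-sided exact p-value = sum of Bin(11,0.5) probabilities at or below the observed probability = 0.226562.
Step 5: alpha = 0.05. fail to reject H0.

n_eff = 11, pos = 8, neg = 3, p = 0.226562, fail to reject H0.


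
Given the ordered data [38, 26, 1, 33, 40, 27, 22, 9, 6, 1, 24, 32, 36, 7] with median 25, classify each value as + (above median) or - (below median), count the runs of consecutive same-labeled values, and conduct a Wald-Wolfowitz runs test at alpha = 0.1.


Step 1: Compute median = 25; label A = above, B = below.
Labels in order: AABAAABBBBBAAB  (n_A = 7, n_B = 7)
Step 2: Count runs R = 6.
Step 3: Under H0 (random ordering), E[R] = 2*n_A*n_B/(n_A+n_B) + 1 = 2*7*7/14 + 1 = 8.0000.
        Var[R] = 2*n_A*n_B*(2*n_A*n_B - n_A - n_B) / ((n_A+n_B)^2 * (n_A+n_B-1)) = 8232/2548 = 3.2308.
        SD[R] = 1.7974.
Step 4: Continuity-corrected z = (R + 0.5 - E[R]) / SD[R] = (6 + 0.5 - 8.0000) / 1.7974 = -0.8345.
Step 5: Two-sided p-value via normal approximation = 2*(1 - Phi(|z|)) = 0.403986.
Step 6: alpha = 0.1. fail to reject H0.

R = 6, z = -0.8345, p = 0.403986, fail to reject H0.


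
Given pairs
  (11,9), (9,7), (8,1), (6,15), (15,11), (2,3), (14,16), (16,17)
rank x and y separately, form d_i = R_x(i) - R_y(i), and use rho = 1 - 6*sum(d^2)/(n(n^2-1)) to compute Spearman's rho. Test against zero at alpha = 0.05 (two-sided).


Step 1: Rank x and y separately (midranks; no ties here).
rank(x): 11->5, 9->4, 8->3, 6->2, 15->7, 2->1, 14->6, 16->8
rank(y): 9->4, 7->3, 1->1, 15->6, 11->5, 3->2, 16->7, 17->8
Step 2: d_i = R_x(i) - R_y(i); compute d_i^2.
  (5-4)^2=1, (4-3)^2=1, (3-1)^2=4, (2-6)^2=16, (7-5)^2=4, (1-2)^2=1, (6-7)^2=1, (8-8)^2=0
sum(d^2) = 28.
Step 3: rho = 1 - 6*28 / (8*(8^2 - 1)) = 1 - 168/504 = 0.666667.
Step 4: Under H0, t = rho * sqrt((n-2)/(1-rho^2)) = 2.1909 ~ t(6).
Step 5: Two-sided p-value from the t-distribution with 6 df = 0.070988.
Step 6: alpha = 0.05. fail to reject H0.

rho = 0.6667, p = 0.070988, fail to reject H0 at alpha = 0.05.


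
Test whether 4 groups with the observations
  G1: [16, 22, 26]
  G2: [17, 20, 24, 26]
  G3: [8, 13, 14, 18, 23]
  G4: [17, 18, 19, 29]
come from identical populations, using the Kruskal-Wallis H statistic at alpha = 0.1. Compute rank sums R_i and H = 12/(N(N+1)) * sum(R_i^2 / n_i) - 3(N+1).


Step 1: Combine all N = 16 observations and assign midranks.
sorted (value, group, rank): (8,G3,1), (13,G3,2), (14,G3,3), (16,G1,4), (17,G2,5.5), (17,G4,5.5), (18,G3,7.5), (18,G4,7.5), (19,G4,9), (20,G2,10), (22,G1,11), (23,G3,12), (24,G2,13), (26,G1,14.5), (26,G2,14.5), (29,G4,16)
Step 2: Sum ranks within each group.
R_1 = 29.5 (n_1 = 3)
R_2 = 43 (n_2 = 4)
R_3 = 25.5 (n_3 = 5)
R_4 = 38 (n_4 = 4)
Step 3: H = 12/(N(N+1)) * sum(R_i^2/n_i) - 3(N+1)
     = 12/(16*17) * (29.5^2/3 + 43^2/4 + 25.5^2/5 + 38^2/4) - 3*17
     = 0.044118 * 1243.38 - 51
     = 3.855147.
Step 4: Ties present; correction factor C = 1 - 18/(16^3 - 16) = 0.995588. Corrected H = 3.855147 / 0.995588 = 3.872230.
Step 5: Under H0, H ~ chi^2(3); p-value = 0.275596.
Step 6: alpha = 0.1. fail to reject H0.

H = 3.8722, df = 3, p = 0.275596, fail to reject H0.


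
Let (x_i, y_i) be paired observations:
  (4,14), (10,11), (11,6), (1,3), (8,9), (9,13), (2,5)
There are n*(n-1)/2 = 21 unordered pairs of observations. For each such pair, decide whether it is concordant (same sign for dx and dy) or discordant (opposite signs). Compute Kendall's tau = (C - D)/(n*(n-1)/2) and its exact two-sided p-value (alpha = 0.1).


Step 1: Enumerate the 21 unordered pairs (i,j) with i<j and classify each by sign(x_j-x_i) * sign(y_j-y_i).
  (1,2):dx=+6,dy=-3->D; (1,3):dx=+7,dy=-8->D; (1,4):dx=-3,dy=-11->C; (1,5):dx=+4,dy=-5->D
  (1,6):dx=+5,dy=-1->D; (1,7):dx=-2,dy=-9->C; (2,3):dx=+1,dy=-5->D; (2,4):dx=-9,dy=-8->C
  (2,5):dx=-2,dy=-2->C; (2,6):dx=-1,dy=+2->D; (2,7):dx=-8,dy=-6->C; (3,4):dx=-10,dy=-3->C
  (3,5):dx=-3,dy=+3->D; (3,6):dx=-2,dy=+7->D; (3,7):dx=-9,dy=-1->C; (4,5):dx=+7,dy=+6->C
  (4,6):dx=+8,dy=+10->C; (4,7):dx=+1,dy=+2->C; (5,6):dx=+1,dy=+4->C; (5,7):dx=-6,dy=-4->C
  (6,7):dx=-7,dy=-8->C
Step 2: C = 13, D = 8, total pairs = 21.
Step 3: tau = (C - D)/(n(n-1)/2) = (13 - 8)/21 = 0.238095.
Step 4: Exact two-sided p-value (enumerate n! = 5040 permutations of y under H0): p = 0.561905.
Step 5: alpha = 0.1. fail to reject H0.

tau_b = 0.2381 (C=13, D=8), p = 0.561905, fail to reject H0.


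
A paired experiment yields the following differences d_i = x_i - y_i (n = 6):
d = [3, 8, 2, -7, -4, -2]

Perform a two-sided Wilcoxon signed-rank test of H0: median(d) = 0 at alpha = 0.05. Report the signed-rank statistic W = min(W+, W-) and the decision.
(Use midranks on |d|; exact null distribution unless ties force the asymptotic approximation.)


Step 1: Drop any zero differences (none here) and take |d_i|.
|d| = [3, 8, 2, 7, 4, 2]
Step 2: Midrank |d_i| (ties get averaged ranks).
ranks: |3|->3, |8|->6, |2|->1.5, |7|->5, |4|->4, |2|->1.5
Step 3: Attach original signs; sum ranks with positive sign and with negative sign.
W+ = 3 + 6 + 1.5 = 10.5
W- = 5 + 4 + 1.5 = 10.5
(Check: W+ + W- = 21 should equal n(n+1)/2 = 21.)
Step 4: Test statistic W = min(W+, W-) = 10.5.
Step 5: Ties in |d|, so use the tie-corrected normal approximation.
        E[W] = n(n+1)/4 = 6*7/4 = 10.5.
        Tie groups: |d|=2 (t=2); sum(t^3 - t) = 6.
        Var[W] = n(n+1)(2n+1)/24 - sum(t^3-t)/48 = 546/24 - 6/48 = 22.625.
        z = (W - E[W]) / sqrt(Var[W]) = (10.5 - 10.5) / 4.7566 = 0.0000.
        Two-sided p = 2*Phi(z) = 1.000000.
Step 6: alpha = 0.05. fail to reject H0.

W+ = 10.5, W- = 10.5, W = min = 10.5, p = 1.000000, fail to reject H0.


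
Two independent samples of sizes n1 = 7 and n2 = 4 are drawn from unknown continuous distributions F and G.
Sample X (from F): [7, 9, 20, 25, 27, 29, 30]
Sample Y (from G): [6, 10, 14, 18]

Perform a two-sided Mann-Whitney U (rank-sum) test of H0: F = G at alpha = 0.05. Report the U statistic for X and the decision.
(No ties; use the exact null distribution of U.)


Step 1: Combine and sort all 11 observations; assign midranks.
sorted (value, group): (6,Y), (7,X), (9,X), (10,Y), (14,Y), (18,Y), (20,X), (25,X), (27,X), (29,X), (30,X)
ranks: 6->1, 7->2, 9->3, 10->4, 14->5, 18->6, 20->7, 25->8, 27->9, 29->10, 30->11
Step 2: Rank sum for X: R1 = 2 + 3 + 7 + 8 + 9 + 10 + 11 = 50.
Step 3: U_X = R1 - n1(n1+1)/2 = 50 - 7*8/2 = 50 - 28 = 22.
       U_Y = n1*n2 - U_X = 28 - 22 = 6.
Step 4: No ties, so the exact null distribution of U (based on enumerating the C(11,7) = 330 equally likely rank assignments) gives the two-sided p-value.
Step 5: p-value = 0.163636; compare to alpha = 0.05. fail to reject H0.

U_X = 22, p = 0.163636, fail to reject H0 at alpha = 0.05.


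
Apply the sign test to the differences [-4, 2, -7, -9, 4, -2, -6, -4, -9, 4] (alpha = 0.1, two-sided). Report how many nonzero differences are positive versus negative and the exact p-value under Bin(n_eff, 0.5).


Step 1: Discard zero differences. Original n = 10; n_eff = number of nonzero differences = 10.
Nonzero differences (with sign): -4, +2, -7, -9, +4, -2, -6, -4, -9, +4
Step 2: Count signs: positive = 3, negative = 7.
Step 3: Under H0: P(positive) = 0.5, so the number of positives S ~ Bin(10, 0.5).
Step 4: Two-sided exact p-value = sum of Bin(10,0.5) probabilities at or below the observed probability = 0.343750.
Step 5: alpha = 0.1. fail to reject H0.

n_eff = 10, pos = 3, neg = 7, p = 0.343750, fail to reject H0.


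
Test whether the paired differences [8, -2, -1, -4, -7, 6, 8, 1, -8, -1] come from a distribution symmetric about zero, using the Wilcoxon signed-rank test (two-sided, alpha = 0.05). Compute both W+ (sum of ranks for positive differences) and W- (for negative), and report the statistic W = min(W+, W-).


Step 1: Drop any zero differences (none here) and take |d_i|.
|d| = [8, 2, 1, 4, 7, 6, 8, 1, 8, 1]
Step 2: Midrank |d_i| (ties get averaged ranks).
ranks: |8|->9, |2|->4, |1|->2, |4|->5, |7|->7, |6|->6, |8|->9, |1|->2, |8|->9, |1|->2
Step 3: Attach original signs; sum ranks with positive sign and with negative sign.
W+ = 9 + 6 + 9 + 2 = 26
W- = 4 + 2 + 5 + 7 + 9 + 2 = 29
(Check: W+ + W- = 55 should equal n(n+1)/2 = 55.)
Step 4: Test statistic W = min(W+, W-) = 26.
Step 5: Ties in |d|, so use the tie-corrected normal approximation.
        E[W] = n(n+1)/4 = 10*11/4 = 27.5.
        Tie groups: |d|=1 (t=3), |d|=8 (t=3); sum(t^3 - t) = 48.
        Var[W] = n(n+1)(2n+1)/24 - sum(t^3-t)/48 = 2310/24 - 48/48 = 95.25.
        z = (W - E[W]) / sqrt(Var[W]) = (26 - 27.5) / 9.7596 = -0.1537.
        Two-sided p = 2*Phi(z) = 0.877850.
Step 6: alpha = 0.05. fail to reject H0.

W+ = 26, W- = 29, W = min = 26, p = 0.877850, fail to reject H0.


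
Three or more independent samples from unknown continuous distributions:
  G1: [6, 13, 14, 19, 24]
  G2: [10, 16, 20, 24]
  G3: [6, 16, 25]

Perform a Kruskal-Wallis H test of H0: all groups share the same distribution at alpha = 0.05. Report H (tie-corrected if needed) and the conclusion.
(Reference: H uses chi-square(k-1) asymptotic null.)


Step 1: Combine all N = 12 observations and assign midranks.
sorted (value, group, rank): (6,G1,1.5), (6,G3,1.5), (10,G2,3), (13,G1,4), (14,G1,5), (16,G2,6.5), (16,G3,6.5), (19,G1,8), (20,G2,9), (24,G1,10.5), (24,G2,10.5), (25,G3,12)
Step 2: Sum ranks within each group.
R_1 = 29 (n_1 = 5)
R_2 = 29 (n_2 = 4)
R_3 = 20 (n_3 = 3)
Step 3: H = 12/(N(N+1)) * sum(R_i^2/n_i) - 3(N+1)
     = 12/(12*13) * (29^2/5 + 29^2/4 + 20^2/3) - 3*13
     = 0.076923 * 511.783 - 39
     = 0.367949.
Step 4: Ties present; correction factor C = 1 - 18/(12^3 - 12) = 0.989510. Corrected H = 0.367949 / 0.989510 = 0.371849.
Step 5: Under H0, H ~ chi^2(2); p-value = 0.830336.
Step 6: alpha = 0.05. fail to reject H0.

H = 0.3718, df = 2, p = 0.830336, fail to reject H0.


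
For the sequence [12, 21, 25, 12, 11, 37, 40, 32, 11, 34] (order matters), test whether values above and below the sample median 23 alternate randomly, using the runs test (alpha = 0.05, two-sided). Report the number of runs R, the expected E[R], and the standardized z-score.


Step 1: Compute median = 23; label A = above, B = below.
Labels in order: BBABBAAABA  (n_A = 5, n_B = 5)
Step 2: Count runs R = 6.
Step 3: Under H0 (random ordering), E[R] = 2*n_A*n_B/(n_A+n_B) + 1 = 2*5*5/10 + 1 = 6.0000.
        Var[R] = 2*n_A*n_B*(2*n_A*n_B - n_A - n_B) / ((n_A+n_B)^2 * (n_A+n_B-1)) = 2000/900 = 2.2222.
        SD[R] = 1.4907.
Step 4: R = E[R], so z = 0 with no continuity correction.
Step 5: Two-sided p-value via normal approximation = 2*(1 - Phi(|z|)) = 1.000000.
Step 6: alpha = 0.05. fail to reject H0.

R = 6, z = 0.0000, p = 1.000000, fail to reject H0.


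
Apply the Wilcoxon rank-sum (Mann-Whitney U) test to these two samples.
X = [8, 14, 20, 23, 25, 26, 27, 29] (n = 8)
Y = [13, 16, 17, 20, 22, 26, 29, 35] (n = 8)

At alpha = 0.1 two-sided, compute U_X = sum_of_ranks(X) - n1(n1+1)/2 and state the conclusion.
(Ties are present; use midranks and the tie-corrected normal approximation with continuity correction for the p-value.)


Step 1: Combine and sort all 16 observations; assign midranks.
sorted (value, group): (8,X), (13,Y), (14,X), (16,Y), (17,Y), (20,X), (20,Y), (22,Y), (23,X), (25,X), (26,X), (26,Y), (27,X), (29,X), (29,Y), (35,Y)
ranks: 8->1, 13->2, 14->3, 16->4, 17->5, 20->6.5, 20->6.5, 22->8, 23->9, 25->10, 26->11.5, 26->11.5, 27->13, 29->14.5, 29->14.5, 35->16
Step 2: Rank sum for X: R1 = 1 + 3 + 6.5 + 9 + 10 + 11.5 + 13 + 14.5 = 68.5.
Step 3: U_X = R1 - n1(n1+1)/2 = 68.5 - 8*9/2 = 68.5 - 36 = 32.5.
       U_Y = n1*n2 - U_X = 64 - 32.5 = 31.5.
Step 4: Ties are present, so use the tie-corrected normal approximation (with continuity correction) for the p-value.
Step 5: p-value = 1.000000; compare to alpha = 0.1. fail to reject H0.

U_X = 32.5, p = 1.000000, fail to reject H0 at alpha = 0.1.


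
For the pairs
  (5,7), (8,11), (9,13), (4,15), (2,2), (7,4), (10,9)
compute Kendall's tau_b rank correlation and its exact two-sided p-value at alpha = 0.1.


Step 1: Enumerate the 21 unordered pairs (i,j) with i<j and classify each by sign(x_j-x_i) * sign(y_j-y_i).
  (1,2):dx=+3,dy=+4->C; (1,3):dx=+4,dy=+6->C; (1,4):dx=-1,dy=+8->D; (1,5):dx=-3,dy=-5->C
  (1,6):dx=+2,dy=-3->D; (1,7):dx=+5,dy=+2->C; (2,3):dx=+1,dy=+2->C; (2,4):dx=-4,dy=+4->D
  (2,5):dx=-6,dy=-9->C; (2,6):dx=-1,dy=-7->C; (2,7):dx=+2,dy=-2->D; (3,4):dx=-5,dy=+2->D
  (3,5):dx=-7,dy=-11->C; (3,6):dx=-2,dy=-9->C; (3,7):dx=+1,dy=-4->D; (4,5):dx=-2,dy=-13->C
  (4,6):dx=+3,dy=-11->D; (4,7):dx=+6,dy=-6->D; (5,6):dx=+5,dy=+2->C; (5,7):dx=+8,dy=+7->C
  (6,7):dx=+3,dy=+5->C
Step 2: C = 13, D = 8, total pairs = 21.
Step 3: tau = (C - D)/(n(n-1)/2) = (13 - 8)/21 = 0.238095.
Step 4: Exact two-sided p-value (enumerate n! = 5040 permutations of y under H0): p = 0.561905.
Step 5: alpha = 0.1. fail to reject H0.

tau_b = 0.2381 (C=13, D=8), p = 0.561905, fail to reject H0.


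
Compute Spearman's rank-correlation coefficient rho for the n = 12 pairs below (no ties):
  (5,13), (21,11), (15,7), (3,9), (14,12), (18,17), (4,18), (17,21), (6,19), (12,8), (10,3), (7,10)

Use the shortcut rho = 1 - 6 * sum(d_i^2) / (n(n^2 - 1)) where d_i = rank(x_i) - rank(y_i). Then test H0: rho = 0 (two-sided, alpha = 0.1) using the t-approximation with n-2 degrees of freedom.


Step 1: Rank x and y separately (midranks; no ties here).
rank(x): 5->3, 21->12, 15->9, 3->1, 14->8, 18->11, 4->2, 17->10, 6->4, 12->7, 10->6, 7->5
rank(y): 13->8, 11->6, 7->2, 9->4, 12->7, 17->9, 18->10, 21->12, 19->11, 8->3, 3->1, 10->5
Step 2: d_i = R_x(i) - R_y(i); compute d_i^2.
  (3-8)^2=25, (12-6)^2=36, (9-2)^2=49, (1-4)^2=9, (8-7)^2=1, (11-9)^2=4, (2-10)^2=64, (10-12)^2=4, (4-11)^2=49, (7-3)^2=16, (6-1)^2=25, (5-5)^2=0
sum(d^2) = 282.
Step 3: rho = 1 - 6*282 / (12*(12^2 - 1)) = 1 - 1692/1716 = 0.013986.
Step 4: Under H0, t = rho * sqrt((n-2)/(1-rho^2)) = 0.0442 ~ t(10).
Step 5: Two-sided p-value from the t-distribution with 10 df = 0.965590.
Step 6: alpha = 0.1. fail to reject H0.

rho = 0.0140, p = 0.965590, fail to reject H0 at alpha = 0.1.


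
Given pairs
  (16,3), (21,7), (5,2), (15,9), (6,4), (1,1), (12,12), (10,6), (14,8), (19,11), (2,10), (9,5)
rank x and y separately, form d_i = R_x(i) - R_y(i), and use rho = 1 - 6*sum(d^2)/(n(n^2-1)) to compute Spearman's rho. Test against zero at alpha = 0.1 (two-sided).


Step 1: Rank x and y separately (midranks; no ties here).
rank(x): 16->10, 21->12, 5->3, 15->9, 6->4, 1->1, 12->7, 10->6, 14->8, 19->11, 2->2, 9->5
rank(y): 3->3, 7->7, 2->2, 9->9, 4->4, 1->1, 12->12, 6->6, 8->8, 11->11, 10->10, 5->5
Step 2: d_i = R_x(i) - R_y(i); compute d_i^2.
  (10-3)^2=49, (12-7)^2=25, (3-2)^2=1, (9-9)^2=0, (4-4)^2=0, (1-1)^2=0, (7-12)^2=25, (6-6)^2=0, (8-8)^2=0, (11-11)^2=0, (2-10)^2=64, (5-5)^2=0
sum(d^2) = 164.
Step 3: rho = 1 - 6*164 / (12*(12^2 - 1)) = 1 - 984/1716 = 0.426573.
Step 4: Under H0, t = rho * sqrt((n-2)/(1-rho^2)) = 1.4914 ~ t(10).
Step 5: Two-sided p-value from the t-distribution with 10 df = 0.166700.
Step 6: alpha = 0.1. fail to reject H0.

rho = 0.4266, p = 0.166700, fail to reject H0 at alpha = 0.1.


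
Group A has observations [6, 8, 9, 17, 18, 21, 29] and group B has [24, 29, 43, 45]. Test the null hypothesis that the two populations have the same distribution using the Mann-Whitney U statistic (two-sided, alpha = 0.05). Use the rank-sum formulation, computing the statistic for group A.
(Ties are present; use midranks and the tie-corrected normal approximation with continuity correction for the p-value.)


Step 1: Combine and sort all 11 observations; assign midranks.
sorted (value, group): (6,X), (8,X), (9,X), (17,X), (18,X), (21,X), (24,Y), (29,X), (29,Y), (43,Y), (45,Y)
ranks: 6->1, 8->2, 9->3, 17->4, 18->5, 21->6, 24->7, 29->8.5, 29->8.5, 43->10, 45->11
Step 2: Rank sum for X: R1 = 1 + 2 + 3 + 4 + 5 + 6 + 8.5 = 29.5.
Step 3: U_X = R1 - n1(n1+1)/2 = 29.5 - 7*8/2 = 29.5 - 28 = 1.5.
       U_Y = n1*n2 - U_X = 28 - 1.5 = 26.5.
Step 4: Ties are present, so use the tie-corrected normal approximation (with continuity correction) for the p-value.
Step 5: p-value = 0.023029; compare to alpha = 0.05. reject H0.

U_X = 1.5, p = 0.023029, reject H0 at alpha = 0.05.


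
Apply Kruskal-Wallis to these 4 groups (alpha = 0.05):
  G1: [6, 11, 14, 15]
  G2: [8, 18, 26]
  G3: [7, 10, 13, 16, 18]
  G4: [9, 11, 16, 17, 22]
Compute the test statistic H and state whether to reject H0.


Step 1: Combine all N = 17 observations and assign midranks.
sorted (value, group, rank): (6,G1,1), (7,G3,2), (8,G2,3), (9,G4,4), (10,G3,5), (11,G1,6.5), (11,G4,6.5), (13,G3,8), (14,G1,9), (15,G1,10), (16,G3,11.5), (16,G4,11.5), (17,G4,13), (18,G2,14.5), (18,G3,14.5), (22,G4,16), (26,G2,17)
Step 2: Sum ranks within each group.
R_1 = 26.5 (n_1 = 4)
R_2 = 34.5 (n_2 = 3)
R_3 = 41 (n_3 = 5)
R_4 = 51 (n_4 = 5)
Step 3: H = 12/(N(N+1)) * sum(R_i^2/n_i) - 3(N+1)
     = 12/(17*18) * (26.5^2/4 + 34.5^2/3 + 41^2/5 + 51^2/5) - 3*18
     = 0.039216 * 1428.71 - 54
     = 2.027941.
Step 4: Ties present; correction factor C = 1 - 18/(17^3 - 17) = 0.996324. Corrected H = 2.027941 / 0.996324 = 2.035424.
Step 5: Under H0, H ~ chi^2(3); p-value = 0.565087.
Step 6: alpha = 0.05. fail to reject H0.

H = 2.0354, df = 3, p = 0.565087, fail to reject H0.


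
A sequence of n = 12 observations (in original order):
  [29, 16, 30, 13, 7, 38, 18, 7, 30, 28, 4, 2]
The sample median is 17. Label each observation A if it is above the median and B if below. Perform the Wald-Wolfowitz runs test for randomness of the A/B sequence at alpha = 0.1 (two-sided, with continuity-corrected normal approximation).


Step 1: Compute median = 17; label A = above, B = below.
Labels in order: ABABBAABAABB  (n_A = 6, n_B = 6)
Step 2: Count runs R = 8.
Step 3: Under H0 (random ordering), E[R] = 2*n_A*n_B/(n_A+n_B) + 1 = 2*6*6/12 + 1 = 7.0000.
        Var[R] = 2*n_A*n_B*(2*n_A*n_B - n_A - n_B) / ((n_A+n_B)^2 * (n_A+n_B-1)) = 4320/1584 = 2.7273.
        SD[R] = 1.6514.
Step 4: Continuity-corrected z = (R - 0.5 - E[R]) / SD[R] = (8 - 0.5 - 7.0000) / 1.6514 = 0.3028.
Step 5: Two-sided p-value via normal approximation = 2*(1 - Phi(|z|)) = 0.762069.
Step 6: alpha = 0.1. fail to reject H0.

R = 8, z = 0.3028, p = 0.762069, fail to reject H0.


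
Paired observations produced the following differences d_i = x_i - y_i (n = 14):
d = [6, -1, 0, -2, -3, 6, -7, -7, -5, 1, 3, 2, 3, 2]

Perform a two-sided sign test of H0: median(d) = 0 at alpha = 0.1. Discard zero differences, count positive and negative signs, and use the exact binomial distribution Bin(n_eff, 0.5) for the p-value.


Step 1: Discard zero differences. Original n = 14; n_eff = number of nonzero differences = 13.
Nonzero differences (with sign): +6, -1, -2, -3, +6, -7, -7, -5, +1, +3, +2, +3, +2
Step 2: Count signs: positive = 7, negative = 6.
Step 3: Under H0: P(positive) = 0.5, so the number of positives S ~ Bin(13, 0.5).
Step 4: Two-sided exact p-value = sum of Bin(13,0.5) probabilities at or below the observed probability = 1.000000.
Step 5: alpha = 0.1. fail to reject H0.

n_eff = 13, pos = 7, neg = 6, p = 1.000000, fail to reject H0.


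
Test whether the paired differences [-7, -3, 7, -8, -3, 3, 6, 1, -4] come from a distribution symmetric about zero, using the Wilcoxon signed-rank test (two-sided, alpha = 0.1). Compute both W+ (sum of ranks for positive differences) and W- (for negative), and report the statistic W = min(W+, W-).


Step 1: Drop any zero differences (none here) and take |d_i|.
|d| = [7, 3, 7, 8, 3, 3, 6, 1, 4]
Step 2: Midrank |d_i| (ties get averaged ranks).
ranks: |7|->7.5, |3|->3, |7|->7.5, |8|->9, |3|->3, |3|->3, |6|->6, |1|->1, |4|->5
Step 3: Attach original signs; sum ranks with positive sign and with negative sign.
W+ = 7.5 + 3 + 6 + 1 = 17.5
W- = 7.5 + 3 + 9 + 3 + 5 = 27.5
(Check: W+ + W- = 45 should equal n(n+1)/2 = 45.)
Step 4: Test statistic W = min(W+, W-) = 17.5.
Step 5: Ties in |d|, so use the tie-corrected normal approximation.
        E[W] = n(n+1)/4 = 9*10/4 = 22.5.
        Tie groups: |d|=3 (t=3), |d|=7 (t=2); sum(t^3 - t) = 30.
        Var[W] = n(n+1)(2n+1)/24 - sum(t^3-t)/48 = 1710/24 - 30/48 = 70.625.
        z = (W - E[W]) / sqrt(Var[W]) = (17.5 - 22.5) / 8.4039 = -0.5950.
        Two-sided p = 2*Phi(z) = 0.551867.
Step 6: alpha = 0.1. fail to reject H0.

W+ = 17.5, W- = 27.5, W = min = 17.5, p = 0.551867, fail to reject H0.


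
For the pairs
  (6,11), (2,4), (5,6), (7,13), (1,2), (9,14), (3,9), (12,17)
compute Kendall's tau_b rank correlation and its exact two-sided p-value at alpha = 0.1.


Step 1: Enumerate the 28 unordered pairs (i,j) with i<j and classify each by sign(x_j-x_i) * sign(y_j-y_i).
  (1,2):dx=-4,dy=-7->C; (1,3):dx=-1,dy=-5->C; (1,4):dx=+1,dy=+2->C; (1,5):dx=-5,dy=-9->C
  (1,6):dx=+3,dy=+3->C; (1,7):dx=-3,dy=-2->C; (1,8):dx=+6,dy=+6->C; (2,3):dx=+3,dy=+2->C
  (2,4):dx=+5,dy=+9->C; (2,5):dx=-1,dy=-2->C; (2,6):dx=+7,dy=+10->C; (2,7):dx=+1,dy=+5->C
  (2,8):dx=+10,dy=+13->C; (3,4):dx=+2,dy=+7->C; (3,5):dx=-4,dy=-4->C; (3,6):dx=+4,dy=+8->C
  (3,7):dx=-2,dy=+3->D; (3,8):dx=+7,dy=+11->C; (4,5):dx=-6,dy=-11->C; (4,6):dx=+2,dy=+1->C
  (4,7):dx=-4,dy=-4->C; (4,8):dx=+5,dy=+4->C; (5,6):dx=+8,dy=+12->C; (5,7):dx=+2,dy=+7->C
  (5,8):dx=+11,dy=+15->C; (6,7):dx=-6,dy=-5->C; (6,8):dx=+3,dy=+3->C; (7,8):dx=+9,dy=+8->C
Step 2: C = 27, D = 1, total pairs = 28.
Step 3: tau = (C - D)/(n(n-1)/2) = (27 - 1)/28 = 0.928571.
Step 4: Exact two-sided p-value (enumerate n! = 40320 permutations of y under H0): p = 0.000397.
Step 5: alpha = 0.1. reject H0.

tau_b = 0.9286 (C=27, D=1), p = 0.000397, reject H0.


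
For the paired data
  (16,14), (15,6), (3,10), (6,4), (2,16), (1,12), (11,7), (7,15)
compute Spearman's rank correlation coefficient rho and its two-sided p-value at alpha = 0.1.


Step 1: Rank x and y separately (midranks; no ties here).
rank(x): 16->8, 15->7, 3->3, 6->4, 2->2, 1->1, 11->6, 7->5
rank(y): 14->6, 6->2, 10->4, 4->1, 16->8, 12->5, 7->3, 15->7
Step 2: d_i = R_x(i) - R_y(i); compute d_i^2.
  (8-6)^2=4, (7-2)^2=25, (3-4)^2=1, (4-1)^2=9, (2-8)^2=36, (1-5)^2=16, (6-3)^2=9, (5-7)^2=4
sum(d^2) = 104.
Step 3: rho = 1 - 6*104 / (8*(8^2 - 1)) = 1 - 624/504 = -0.238095.
Step 4: Under H0, t = rho * sqrt((n-2)/(1-rho^2)) = -0.6005 ~ t(6).
Step 5: Two-sided p-value from the t-distribution with 6 df = 0.570156.
Step 6: alpha = 0.1. fail to reject H0.

rho = -0.2381, p = 0.570156, fail to reject H0 at alpha = 0.1.


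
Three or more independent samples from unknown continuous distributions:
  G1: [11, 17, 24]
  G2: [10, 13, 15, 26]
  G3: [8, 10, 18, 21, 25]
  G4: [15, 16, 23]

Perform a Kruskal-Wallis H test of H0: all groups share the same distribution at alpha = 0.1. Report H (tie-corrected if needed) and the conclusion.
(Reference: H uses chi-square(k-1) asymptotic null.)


Step 1: Combine all N = 15 observations and assign midranks.
sorted (value, group, rank): (8,G3,1), (10,G2,2.5), (10,G3,2.5), (11,G1,4), (13,G2,5), (15,G2,6.5), (15,G4,6.5), (16,G4,8), (17,G1,9), (18,G3,10), (21,G3,11), (23,G4,12), (24,G1,13), (25,G3,14), (26,G2,15)
Step 2: Sum ranks within each group.
R_1 = 26 (n_1 = 3)
R_2 = 29 (n_2 = 4)
R_3 = 38.5 (n_3 = 5)
R_4 = 26.5 (n_4 = 3)
Step 3: H = 12/(N(N+1)) * sum(R_i^2/n_i) - 3(N+1)
     = 12/(15*16) * (26^2/3 + 29^2/4 + 38.5^2/5 + 26.5^2/3) - 3*16
     = 0.050000 * 966.117 - 48
     = 0.305833.
Step 4: Ties present; correction factor C = 1 - 12/(15^3 - 15) = 0.996429. Corrected H = 0.305833 / 0.996429 = 0.306930.
Step 5: Under H0, H ~ chi^2(3); p-value = 0.958720.
Step 6: alpha = 0.1. fail to reject H0.

H = 0.3069, df = 3, p = 0.958720, fail to reject H0.


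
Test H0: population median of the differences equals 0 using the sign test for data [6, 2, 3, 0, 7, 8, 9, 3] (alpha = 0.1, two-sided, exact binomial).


Step 1: Discard zero differences. Original n = 8; n_eff = number of nonzero differences = 7.
Nonzero differences (with sign): +6, +2, +3, +7, +8, +9, +3
Step 2: Count signs: positive = 7, negative = 0.
Step 3: Under H0: P(positive) = 0.5, so the number of positives S ~ Bin(7, 0.5).
Step 4: Two-sided exact p-value = sum of Bin(7,0.5) probabilities at or below the observed probability = 0.015625.
Step 5: alpha = 0.1. reject H0.

n_eff = 7, pos = 7, neg = 0, p = 0.015625, reject H0.


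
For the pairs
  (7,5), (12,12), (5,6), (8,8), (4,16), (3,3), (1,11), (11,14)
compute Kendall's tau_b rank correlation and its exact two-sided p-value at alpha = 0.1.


Step 1: Enumerate the 28 unordered pairs (i,j) with i<j and classify each by sign(x_j-x_i) * sign(y_j-y_i).
  (1,2):dx=+5,dy=+7->C; (1,3):dx=-2,dy=+1->D; (1,4):dx=+1,dy=+3->C; (1,5):dx=-3,dy=+11->D
  (1,6):dx=-4,dy=-2->C; (1,7):dx=-6,dy=+6->D; (1,8):dx=+4,dy=+9->C; (2,3):dx=-7,dy=-6->C
  (2,4):dx=-4,dy=-4->C; (2,5):dx=-8,dy=+4->D; (2,6):dx=-9,dy=-9->C; (2,7):dx=-11,dy=-1->C
  (2,8):dx=-1,dy=+2->D; (3,4):dx=+3,dy=+2->C; (3,5):dx=-1,dy=+10->D; (3,6):dx=-2,dy=-3->C
  (3,7):dx=-4,dy=+5->D; (3,8):dx=+6,dy=+8->C; (4,5):dx=-4,dy=+8->D; (4,6):dx=-5,dy=-5->C
  (4,7):dx=-7,dy=+3->D; (4,8):dx=+3,dy=+6->C; (5,6):dx=-1,dy=-13->C; (5,7):dx=-3,dy=-5->C
  (5,8):dx=+7,dy=-2->D; (6,7):dx=-2,dy=+8->D; (6,8):dx=+8,dy=+11->C; (7,8):dx=+10,dy=+3->C
Step 2: C = 17, D = 11, total pairs = 28.
Step 3: tau = (C - D)/(n(n-1)/2) = (17 - 11)/28 = 0.214286.
Step 4: Exact two-sided p-value (enumerate n! = 40320 permutations of y under H0): p = 0.548413.
Step 5: alpha = 0.1. fail to reject H0.

tau_b = 0.2143 (C=17, D=11), p = 0.548413, fail to reject H0.


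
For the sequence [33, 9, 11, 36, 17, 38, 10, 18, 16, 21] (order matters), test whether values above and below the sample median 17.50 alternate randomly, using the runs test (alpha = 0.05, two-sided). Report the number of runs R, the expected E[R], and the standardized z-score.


Step 1: Compute median = 17.50; label A = above, B = below.
Labels in order: ABBABABABA  (n_A = 5, n_B = 5)
Step 2: Count runs R = 9.
Step 3: Under H0 (random ordering), E[R] = 2*n_A*n_B/(n_A+n_B) + 1 = 2*5*5/10 + 1 = 6.0000.
        Var[R] = 2*n_A*n_B*(2*n_A*n_B - n_A - n_B) / ((n_A+n_B)^2 * (n_A+n_B-1)) = 2000/900 = 2.2222.
        SD[R] = 1.4907.
Step 4: Continuity-corrected z = (R - 0.5 - E[R]) / SD[R] = (9 - 0.5 - 6.0000) / 1.4907 = 1.6771.
Step 5: Two-sided p-value via normal approximation = 2*(1 - Phi(|z|)) = 0.093533.
Step 6: alpha = 0.05. fail to reject H0.

R = 9, z = 1.6771, p = 0.093533, fail to reject H0.


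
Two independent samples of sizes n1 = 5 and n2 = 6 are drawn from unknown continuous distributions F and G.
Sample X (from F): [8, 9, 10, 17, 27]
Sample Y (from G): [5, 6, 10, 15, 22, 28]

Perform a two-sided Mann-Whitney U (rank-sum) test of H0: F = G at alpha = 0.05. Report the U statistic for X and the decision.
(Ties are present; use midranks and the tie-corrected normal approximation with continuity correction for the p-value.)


Step 1: Combine and sort all 11 observations; assign midranks.
sorted (value, group): (5,Y), (6,Y), (8,X), (9,X), (10,X), (10,Y), (15,Y), (17,X), (22,Y), (27,X), (28,Y)
ranks: 5->1, 6->2, 8->3, 9->4, 10->5.5, 10->5.5, 15->7, 17->8, 22->9, 27->10, 28->11
Step 2: Rank sum for X: R1 = 3 + 4 + 5.5 + 8 + 10 = 30.5.
Step 3: U_X = R1 - n1(n1+1)/2 = 30.5 - 5*6/2 = 30.5 - 15 = 15.5.
       U_Y = n1*n2 - U_X = 30 - 15.5 = 14.5.
Step 4: Ties are present, so use the tie-corrected normal approximation (with continuity correction) for the p-value.
Step 5: p-value = 1.000000; compare to alpha = 0.05. fail to reject H0.

U_X = 15.5, p = 1.000000, fail to reject H0 at alpha = 0.05.


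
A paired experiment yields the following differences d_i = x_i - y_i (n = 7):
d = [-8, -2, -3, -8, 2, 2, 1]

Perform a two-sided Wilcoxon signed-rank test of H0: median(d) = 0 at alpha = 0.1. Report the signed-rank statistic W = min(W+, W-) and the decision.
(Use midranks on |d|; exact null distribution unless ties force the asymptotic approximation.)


Step 1: Drop any zero differences (none here) and take |d_i|.
|d| = [8, 2, 3, 8, 2, 2, 1]
Step 2: Midrank |d_i| (ties get averaged ranks).
ranks: |8|->6.5, |2|->3, |3|->5, |8|->6.5, |2|->3, |2|->3, |1|->1
Step 3: Attach original signs; sum ranks with positive sign and with negative sign.
W+ = 3 + 3 + 1 = 7
W- = 6.5 + 3 + 5 + 6.5 = 21
(Check: W+ + W- = 28 should equal n(n+1)/2 = 28.)
Step 4: Test statistic W = min(W+, W-) = 7.
Step 5: Ties in |d|, so use the tie-corrected normal approximation.
        E[W] = n(n+1)/4 = 7*8/4 = 14.
        Tie groups: |d|=2 (t=3), |d|=8 (t=2); sum(t^3 - t) = 30.
        Var[W] = n(n+1)(2n+1)/24 - sum(t^3-t)/48 = 840/24 - 30/48 = 34.375.
        z = (W - E[W]) / sqrt(Var[W]) = (7 - 14) / 5.8630 = -1.1939.
        Two-sided p = 2*Phi(z) = 0.232508.
Step 6: alpha = 0.1. fail to reject H0.

W+ = 7, W- = 21, W = min = 7, p = 0.232508, fail to reject H0.


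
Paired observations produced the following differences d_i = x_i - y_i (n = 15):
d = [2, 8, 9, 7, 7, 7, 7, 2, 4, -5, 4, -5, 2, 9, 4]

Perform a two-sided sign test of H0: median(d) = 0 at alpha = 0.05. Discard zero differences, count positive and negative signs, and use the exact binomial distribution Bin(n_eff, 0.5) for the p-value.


Step 1: Discard zero differences. Original n = 15; n_eff = number of nonzero differences = 15.
Nonzero differences (with sign): +2, +8, +9, +7, +7, +7, +7, +2, +4, -5, +4, -5, +2, +9, +4
Step 2: Count signs: positive = 13, negative = 2.
Step 3: Under H0: P(positive) = 0.5, so the number of positives S ~ Bin(15, 0.5).
Step 4: Two-sided exact p-value = sum of Bin(15,0.5) probabilities at or below the observed probability = 0.007385.
Step 5: alpha = 0.05. reject H0.

n_eff = 15, pos = 13, neg = 2, p = 0.007385, reject H0.


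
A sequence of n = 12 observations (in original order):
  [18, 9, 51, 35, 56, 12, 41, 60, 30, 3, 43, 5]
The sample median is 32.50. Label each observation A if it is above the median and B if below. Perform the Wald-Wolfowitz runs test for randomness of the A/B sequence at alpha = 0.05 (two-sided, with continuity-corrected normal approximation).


Step 1: Compute median = 32.50; label A = above, B = below.
Labels in order: BBAAABAABBAB  (n_A = 6, n_B = 6)
Step 2: Count runs R = 7.
Step 3: Under H0 (random ordering), E[R] = 2*n_A*n_B/(n_A+n_B) + 1 = 2*6*6/12 + 1 = 7.0000.
        Var[R] = 2*n_A*n_B*(2*n_A*n_B - n_A - n_B) / ((n_A+n_B)^2 * (n_A+n_B-1)) = 4320/1584 = 2.7273.
        SD[R] = 1.6514.
Step 4: R = E[R], so z = 0 with no continuity correction.
Step 5: Two-sided p-value via normal approximation = 2*(1 - Phi(|z|)) = 1.000000.
Step 6: alpha = 0.05. fail to reject H0.

R = 7, z = 0.0000, p = 1.000000, fail to reject H0.


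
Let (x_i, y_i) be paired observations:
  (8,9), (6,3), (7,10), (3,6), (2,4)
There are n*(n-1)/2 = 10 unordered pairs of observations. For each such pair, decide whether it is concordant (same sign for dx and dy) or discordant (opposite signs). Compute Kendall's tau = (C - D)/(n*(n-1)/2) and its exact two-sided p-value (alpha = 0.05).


Step 1: Enumerate the 10 unordered pairs (i,j) with i<j and classify each by sign(x_j-x_i) * sign(y_j-y_i).
  (1,2):dx=-2,dy=-6->C; (1,3):dx=-1,dy=+1->D; (1,4):dx=-5,dy=-3->C; (1,5):dx=-6,dy=-5->C
  (2,3):dx=+1,dy=+7->C; (2,4):dx=-3,dy=+3->D; (2,5):dx=-4,dy=+1->D; (3,4):dx=-4,dy=-4->C
  (3,5):dx=-5,dy=-6->C; (4,5):dx=-1,dy=-2->C
Step 2: C = 7, D = 3, total pairs = 10.
Step 3: tau = (C - D)/(n(n-1)/2) = (7 - 3)/10 = 0.400000.
Step 4: Exact two-sided p-value (enumerate n! = 120 permutations of y under H0): p = 0.483333.
Step 5: alpha = 0.05. fail to reject H0.

tau_b = 0.4000 (C=7, D=3), p = 0.483333, fail to reject H0.


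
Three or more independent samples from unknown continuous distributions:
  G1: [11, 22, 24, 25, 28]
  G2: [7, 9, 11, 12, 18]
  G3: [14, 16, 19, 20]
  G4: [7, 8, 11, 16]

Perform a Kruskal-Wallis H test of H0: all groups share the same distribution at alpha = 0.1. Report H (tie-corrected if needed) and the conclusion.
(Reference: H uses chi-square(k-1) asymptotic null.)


Step 1: Combine all N = 18 observations and assign midranks.
sorted (value, group, rank): (7,G2,1.5), (7,G4,1.5), (8,G4,3), (9,G2,4), (11,G1,6), (11,G2,6), (11,G4,6), (12,G2,8), (14,G3,9), (16,G3,10.5), (16,G4,10.5), (18,G2,12), (19,G3,13), (20,G3,14), (22,G1,15), (24,G1,16), (25,G1,17), (28,G1,18)
Step 2: Sum ranks within each group.
R_1 = 72 (n_1 = 5)
R_2 = 31.5 (n_2 = 5)
R_3 = 46.5 (n_3 = 4)
R_4 = 21 (n_4 = 4)
Step 3: H = 12/(N(N+1)) * sum(R_i^2/n_i) - 3(N+1)
     = 12/(18*19) * (72^2/5 + 31.5^2/5 + 46.5^2/4 + 21^2/4) - 3*19
     = 0.035088 * 1886.06 - 57
     = 9.177632.
Step 4: Ties present; correction factor C = 1 - 36/(18^3 - 18) = 0.993808. Corrected H = 9.177632 / 0.993808 = 9.234813.
Step 5: Under H0, H ~ chi^2(3); p-value = 0.026326.
Step 6: alpha = 0.1. reject H0.

H = 9.2348, df = 3, p = 0.026326, reject H0.


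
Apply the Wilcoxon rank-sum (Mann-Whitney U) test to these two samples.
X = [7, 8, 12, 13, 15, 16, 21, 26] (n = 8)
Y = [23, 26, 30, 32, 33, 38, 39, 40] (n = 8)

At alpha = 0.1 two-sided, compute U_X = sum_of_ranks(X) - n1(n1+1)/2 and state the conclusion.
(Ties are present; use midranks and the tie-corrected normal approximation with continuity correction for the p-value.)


Step 1: Combine and sort all 16 observations; assign midranks.
sorted (value, group): (7,X), (8,X), (12,X), (13,X), (15,X), (16,X), (21,X), (23,Y), (26,X), (26,Y), (30,Y), (32,Y), (33,Y), (38,Y), (39,Y), (40,Y)
ranks: 7->1, 8->2, 12->3, 13->4, 15->5, 16->6, 21->7, 23->8, 26->9.5, 26->9.5, 30->11, 32->12, 33->13, 38->14, 39->15, 40->16
Step 2: Rank sum for X: R1 = 1 + 2 + 3 + 4 + 5 + 6 + 7 + 9.5 = 37.5.
Step 3: U_X = R1 - n1(n1+1)/2 = 37.5 - 8*9/2 = 37.5 - 36 = 1.5.
       U_Y = n1*n2 - U_X = 64 - 1.5 = 62.5.
Step 4: Ties are present, so use the tie-corrected normal approximation (with continuity correction) for the p-value.
Step 5: p-value = 0.001616; compare to alpha = 0.1. reject H0.

U_X = 1.5, p = 0.001616, reject H0 at alpha = 0.1.


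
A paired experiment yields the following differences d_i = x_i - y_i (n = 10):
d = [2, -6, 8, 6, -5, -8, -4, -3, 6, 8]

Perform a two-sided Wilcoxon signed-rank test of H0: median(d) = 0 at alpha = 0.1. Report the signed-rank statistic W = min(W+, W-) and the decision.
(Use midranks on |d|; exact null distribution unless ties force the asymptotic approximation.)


Step 1: Drop any zero differences (none here) and take |d_i|.
|d| = [2, 6, 8, 6, 5, 8, 4, 3, 6, 8]
Step 2: Midrank |d_i| (ties get averaged ranks).
ranks: |2|->1, |6|->6, |8|->9, |6|->6, |5|->4, |8|->9, |4|->3, |3|->2, |6|->6, |8|->9
Step 3: Attach original signs; sum ranks with positive sign and with negative sign.
W+ = 1 + 9 + 6 + 6 + 9 = 31
W- = 6 + 4 + 9 + 3 + 2 = 24
(Check: W+ + W- = 55 should equal n(n+1)/2 = 55.)
Step 4: Test statistic W = min(W+, W-) = 24.
Step 5: Ties in |d|, so use the tie-corrected normal approximation.
        E[W] = n(n+1)/4 = 10*11/4 = 27.5.
        Tie groups: |d|=6 (t=3), |d|=8 (t=3); sum(t^3 - t) = 48.
        Var[W] = n(n+1)(2n+1)/24 - sum(t^3-t)/48 = 2310/24 - 48/48 = 95.25.
        z = (W - E[W]) / sqrt(Var[W]) = (24 - 27.5) / 9.7596 = -0.3586.
        Two-sided p = 2*Phi(z) = 0.719879.
Step 6: alpha = 0.1. fail to reject H0.

W+ = 31, W- = 24, W = min = 24, p = 0.719879, fail to reject H0.


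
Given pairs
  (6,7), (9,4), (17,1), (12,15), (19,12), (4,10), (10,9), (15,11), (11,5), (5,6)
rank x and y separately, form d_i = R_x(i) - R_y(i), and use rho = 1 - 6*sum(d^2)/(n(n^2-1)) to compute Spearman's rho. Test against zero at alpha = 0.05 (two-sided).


Step 1: Rank x and y separately (midranks; no ties here).
rank(x): 6->3, 9->4, 17->9, 12->7, 19->10, 4->1, 10->5, 15->8, 11->6, 5->2
rank(y): 7->5, 4->2, 1->1, 15->10, 12->9, 10->7, 9->6, 11->8, 5->3, 6->4
Step 2: d_i = R_x(i) - R_y(i); compute d_i^2.
  (3-5)^2=4, (4-2)^2=4, (9-1)^2=64, (7-10)^2=9, (10-9)^2=1, (1-7)^2=36, (5-6)^2=1, (8-8)^2=0, (6-3)^2=9, (2-4)^2=4
sum(d^2) = 132.
Step 3: rho = 1 - 6*132 / (10*(10^2 - 1)) = 1 - 792/990 = 0.200000.
Step 4: Under H0, t = rho * sqrt((n-2)/(1-rho^2)) = 0.5774 ~ t(8).
Step 5: Two-sided p-value from the t-distribution with 8 df = 0.579584.
Step 6: alpha = 0.05. fail to reject H0.

rho = 0.2000, p = 0.579584, fail to reject H0 at alpha = 0.05.


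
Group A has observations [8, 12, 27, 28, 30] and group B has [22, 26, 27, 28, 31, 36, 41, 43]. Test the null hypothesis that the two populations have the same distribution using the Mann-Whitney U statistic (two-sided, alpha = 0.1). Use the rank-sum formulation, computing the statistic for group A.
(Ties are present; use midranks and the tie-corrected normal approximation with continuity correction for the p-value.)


Step 1: Combine and sort all 13 observations; assign midranks.
sorted (value, group): (8,X), (12,X), (22,Y), (26,Y), (27,X), (27,Y), (28,X), (28,Y), (30,X), (31,Y), (36,Y), (41,Y), (43,Y)
ranks: 8->1, 12->2, 22->3, 26->4, 27->5.5, 27->5.5, 28->7.5, 28->7.5, 30->9, 31->10, 36->11, 41->12, 43->13
Step 2: Rank sum for X: R1 = 1 + 2 + 5.5 + 7.5 + 9 = 25.
Step 3: U_X = R1 - n1(n1+1)/2 = 25 - 5*6/2 = 25 - 15 = 10.
       U_Y = n1*n2 - U_X = 40 - 10 = 30.
Step 4: Ties are present, so use the tie-corrected normal approximation (with continuity correction) for the p-value.
Step 5: p-value = 0.163169; compare to alpha = 0.1. fail to reject H0.

U_X = 10, p = 0.163169, fail to reject H0 at alpha = 0.1.


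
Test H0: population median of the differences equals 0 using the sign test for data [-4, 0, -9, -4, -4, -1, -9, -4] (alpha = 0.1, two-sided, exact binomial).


Step 1: Discard zero differences. Original n = 8; n_eff = number of nonzero differences = 7.
Nonzero differences (with sign): -4, -9, -4, -4, -1, -9, -4
Step 2: Count signs: positive = 0, negative = 7.
Step 3: Under H0: P(positive) = 0.5, so the number of positives S ~ Bin(7, 0.5).
Step 4: Two-sided exact p-value = sum of Bin(7,0.5) probabilities at or below the observed probability = 0.015625.
Step 5: alpha = 0.1. reject H0.

n_eff = 7, pos = 0, neg = 7, p = 0.015625, reject H0.


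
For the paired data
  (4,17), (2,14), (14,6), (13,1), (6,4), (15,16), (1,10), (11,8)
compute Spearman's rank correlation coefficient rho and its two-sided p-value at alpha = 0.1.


Step 1: Rank x and y separately (midranks; no ties here).
rank(x): 4->3, 2->2, 14->7, 13->6, 6->4, 15->8, 1->1, 11->5
rank(y): 17->8, 14->6, 6->3, 1->1, 4->2, 16->7, 10->5, 8->4
Step 2: d_i = R_x(i) - R_y(i); compute d_i^2.
  (3-8)^2=25, (2-6)^2=16, (7-3)^2=16, (6-1)^2=25, (4-2)^2=4, (8-7)^2=1, (1-5)^2=16, (5-4)^2=1
sum(d^2) = 104.
Step 3: rho = 1 - 6*104 / (8*(8^2 - 1)) = 1 - 624/504 = -0.238095.
Step 4: Under H0, t = rho * sqrt((n-2)/(1-rho^2)) = -0.6005 ~ t(6).
Step 5: Two-sided p-value from the t-distribution with 6 df = 0.570156.
Step 6: alpha = 0.1. fail to reject H0.

rho = -0.2381, p = 0.570156, fail to reject H0 at alpha = 0.1.


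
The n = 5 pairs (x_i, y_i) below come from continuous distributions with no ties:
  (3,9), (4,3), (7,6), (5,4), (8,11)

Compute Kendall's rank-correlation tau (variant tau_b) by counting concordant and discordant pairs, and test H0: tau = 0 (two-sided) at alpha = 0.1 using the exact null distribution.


Step 1: Enumerate the 10 unordered pairs (i,j) with i<j and classify each by sign(x_j-x_i) * sign(y_j-y_i).
  (1,2):dx=+1,dy=-6->D; (1,3):dx=+4,dy=-3->D; (1,4):dx=+2,dy=-5->D; (1,5):dx=+5,dy=+2->C
  (2,3):dx=+3,dy=+3->C; (2,4):dx=+1,dy=+1->C; (2,5):dx=+4,dy=+8->C; (3,4):dx=-2,dy=-2->C
  (3,5):dx=+1,dy=+5->C; (4,5):dx=+3,dy=+7->C
Step 2: C = 7, D = 3, total pairs = 10.
Step 3: tau = (C - D)/(n(n-1)/2) = (7 - 3)/10 = 0.400000.
Step 4: Exact two-sided p-value (enumerate n! = 120 permutations of y under H0): p = 0.483333.
Step 5: alpha = 0.1. fail to reject H0.

tau_b = 0.4000 (C=7, D=3), p = 0.483333, fail to reject H0.


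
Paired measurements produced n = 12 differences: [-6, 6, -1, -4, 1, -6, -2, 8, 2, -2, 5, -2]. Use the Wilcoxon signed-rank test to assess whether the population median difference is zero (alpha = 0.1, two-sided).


Step 1: Drop any zero differences (none here) and take |d_i|.
|d| = [6, 6, 1, 4, 1, 6, 2, 8, 2, 2, 5, 2]
Step 2: Midrank |d_i| (ties get averaged ranks).
ranks: |6|->10, |6|->10, |1|->1.5, |4|->7, |1|->1.5, |6|->10, |2|->4.5, |8|->12, |2|->4.5, |2|->4.5, |5|->8, |2|->4.5
Step 3: Attach original signs; sum ranks with positive sign and with negative sign.
W+ = 10 + 1.5 + 12 + 4.5 + 8 = 36
W- = 10 + 1.5 + 7 + 10 + 4.5 + 4.5 + 4.5 = 42
(Check: W+ + W- = 78 should equal n(n+1)/2 = 78.)
Step 4: Test statistic W = min(W+, W-) = 36.
Step 5: Ties in |d|, so use the tie-corrected normal approximation.
        E[W] = n(n+1)/4 = 12*13/4 = 39.
        Tie groups: |d|=1 (t=2), |d|=2 (t=4), |d|=6 (t=3); sum(t^3 - t) = 90.
        Var[W] = n(n+1)(2n+1)/24 - sum(t^3-t)/48 = 3900/24 - 90/48 = 160.625.
        z = (W - E[W]) / sqrt(Var[W]) = (36 - 39) / 12.6738 = -0.2367.
        Two-sided p = 2*Phi(z) = 0.812883.
Step 6: alpha = 0.1. fail to reject H0.

W+ = 36, W- = 42, W = min = 36, p = 0.812883, fail to reject H0.
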